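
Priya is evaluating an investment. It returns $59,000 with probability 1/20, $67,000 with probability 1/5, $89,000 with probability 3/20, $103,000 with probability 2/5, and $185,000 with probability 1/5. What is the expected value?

$107,900

EV = 1/20 × 59000 + 1/5 × 67000 + 3/20 × 89000 + 2/5 × 103000 + 1/5 × 185000 = 2950 + 13400 + 13350 + 41200 + 37000 = 107900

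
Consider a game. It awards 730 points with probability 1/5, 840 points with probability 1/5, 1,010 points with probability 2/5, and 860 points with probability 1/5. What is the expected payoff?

EV = 1/5 × 730 + 1/5 × 840 + 2/5 × 1010 + 1/5 × 860 = 146 + 168 + 404 + 172 = 890

890 points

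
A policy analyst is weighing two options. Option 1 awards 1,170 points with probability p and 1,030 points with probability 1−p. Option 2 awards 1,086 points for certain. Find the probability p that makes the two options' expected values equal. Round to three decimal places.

p = 0.400

p·1170 + (1−p)·1030 = 1086
140p + 1030 = 1086
p = (1086 − 1030) / 140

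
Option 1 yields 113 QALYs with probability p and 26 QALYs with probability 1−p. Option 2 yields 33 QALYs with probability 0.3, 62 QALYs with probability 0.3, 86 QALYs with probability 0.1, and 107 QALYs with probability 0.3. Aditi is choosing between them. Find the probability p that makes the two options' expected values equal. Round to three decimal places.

p = 0.497

EV(Option 2) = 0.3 × 33 + 0.3 × 62 + 0.1 × 86 + 0.3 × 107 = 9.9 + 18.6 + 8.6 + 32.1 = 69.2
p·113 + (1−p)·26 = 69.2
87p + 26 = 69.2
p = (69.2 − 26) / 87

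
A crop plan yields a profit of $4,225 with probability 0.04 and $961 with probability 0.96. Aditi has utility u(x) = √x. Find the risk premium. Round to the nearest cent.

E[u] = 0.04·√4225 + 0.96·√961 = 0.04·65 + 0.96·31 = 32.36
CE = (32.36)² = 1047.1696
Risk premium = EV − CE = 1091.56 − 1047.1696 = 44.3904

$44.39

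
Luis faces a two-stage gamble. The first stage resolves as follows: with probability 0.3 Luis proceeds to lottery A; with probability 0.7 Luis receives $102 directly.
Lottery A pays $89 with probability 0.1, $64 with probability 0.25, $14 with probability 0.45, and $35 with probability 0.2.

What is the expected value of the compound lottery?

$82.86

EV(A) = 0.1 × 89 + 0.25 × 64 + 0.45 × 14 + 0.2 × 35 = 8.9 + 16 + 6.3 + 7 = 38.2
Branch B: 102 (certain)
Overall = 0.3 × 38.2 + 0.7 × 102 = 11.46 + 71.4 = 82.86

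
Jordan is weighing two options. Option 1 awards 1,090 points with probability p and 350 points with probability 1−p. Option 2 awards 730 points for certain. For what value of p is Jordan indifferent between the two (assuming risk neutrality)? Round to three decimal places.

p·1090 + (1−p)·350 = 730
740p + 350 = 730
p = (730 − 350) / 740

p = 0.514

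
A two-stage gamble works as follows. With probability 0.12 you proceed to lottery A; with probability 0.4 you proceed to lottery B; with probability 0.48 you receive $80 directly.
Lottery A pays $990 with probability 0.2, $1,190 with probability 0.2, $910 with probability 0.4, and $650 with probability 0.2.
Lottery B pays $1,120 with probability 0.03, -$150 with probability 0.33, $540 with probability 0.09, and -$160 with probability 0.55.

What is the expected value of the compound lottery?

EV(A) = 0.2 × 990 + 0.2 × 1190 + 0.4 × 910 + 0.2 × 650 = 198 + 238 + 364 + 130 = 930
EV(B) = 0.03 × 1120 + 0.33 × (-150) + 0.09 × 540 + 0.55 × (-160) = 33.6 − 49.5 + 48.6 − 88 = -55.3
Branch C: 80 (certain)
Overall = 0.12 × 930 + 0.4 × (-55.3) + 0.48 × 80 = 111.6 − 22.12 + 38.4 = 127.88

$127.88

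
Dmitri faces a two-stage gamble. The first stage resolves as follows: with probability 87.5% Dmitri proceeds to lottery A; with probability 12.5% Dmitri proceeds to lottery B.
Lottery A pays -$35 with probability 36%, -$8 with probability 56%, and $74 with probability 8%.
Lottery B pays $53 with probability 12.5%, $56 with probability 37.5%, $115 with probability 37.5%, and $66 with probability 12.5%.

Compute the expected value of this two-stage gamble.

EV(A) = 0.36 × (-35) + 0.56 × (-8) + 0.08 × 74 = -12.6 − 4.48 + 5.92 = -11.16
EV(B) = 0.125 × 53 + 0.375 × 56 + 0.375 × 115 + 0.125 × 66 = 6.625 + 21 + 43.125 + 8.25 = 79
Overall = 0.875 × (-11.16) + 0.125 × 79 = -9.765 + 9.875 = 0.11

$0.11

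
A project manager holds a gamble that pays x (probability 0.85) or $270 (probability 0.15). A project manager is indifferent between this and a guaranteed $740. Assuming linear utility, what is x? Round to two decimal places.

x = $822.94

0.85·x + 0.15·270 = 740
0.85·x = 740 − 40.5 = 699.5
x = 699.5 / 0.85 = 822.9412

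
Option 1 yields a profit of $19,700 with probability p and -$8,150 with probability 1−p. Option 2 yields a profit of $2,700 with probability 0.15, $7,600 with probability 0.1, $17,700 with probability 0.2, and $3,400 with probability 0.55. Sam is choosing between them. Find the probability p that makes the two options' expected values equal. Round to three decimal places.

EV(Option 2) = 0.15 × 2700 + 0.1 × 7600 + 0.2 × 17700 + 0.55 × 3400 = 405 + 760 + 3540 + 1870 = 6575
p·19700 + (1−p)·(-8150) = 6575
27850p − 8150 = 6575
p = (6575 + 8150) / 27850

p = 0.529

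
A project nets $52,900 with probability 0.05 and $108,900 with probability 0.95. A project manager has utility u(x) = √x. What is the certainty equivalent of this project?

E[u] = 0.05·√52900 + 0.95·√108900 = 0.05·230 + 0.95·330 = 325
CE = (325)² = 105625

$105,625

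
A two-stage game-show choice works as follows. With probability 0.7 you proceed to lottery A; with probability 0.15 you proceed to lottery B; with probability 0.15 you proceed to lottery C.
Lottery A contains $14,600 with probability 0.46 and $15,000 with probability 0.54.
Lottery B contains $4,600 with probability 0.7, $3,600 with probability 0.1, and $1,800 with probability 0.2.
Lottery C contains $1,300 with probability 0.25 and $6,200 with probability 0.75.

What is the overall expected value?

EV(A) = 0.46 × 14600 + 0.54 × 15000 = 6716 + 8100 = 14816
EV(B) = 0.7 × 4600 + 0.1 × 3600 + 0.2 × 1800 = 3220 + 360 + 360 = 3940
EV(C) = 0.25 × 1300 + 0.75 × 6200 = 325 + 4650 = 4975
Overall = 0.7 × 14816 + 0.15 × 3940 + 0.15 × 4975 = 10371.2 + 591 + 746.25 = 11708.45

$11,708.45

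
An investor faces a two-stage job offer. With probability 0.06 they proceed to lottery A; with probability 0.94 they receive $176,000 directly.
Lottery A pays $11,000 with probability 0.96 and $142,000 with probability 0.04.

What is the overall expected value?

EV(A) = 0.96 × 11000 + 0.04 × 142000 = 10560 + 5680 = 16240
Branch B: 176000 (certain)
Overall = 0.06 × 16240 + 0.94 × 176000 = 974.4 + 165440 = 166414.4

$166,414.40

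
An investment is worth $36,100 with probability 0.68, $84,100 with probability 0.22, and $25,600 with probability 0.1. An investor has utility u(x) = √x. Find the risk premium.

$1,929

E[u] = 0.68·√36100 + 0.22·√84100 + 0.1·√25600 = 0.68·190 + 0.22·290 + 0.1·160 = 209
CE = (209)² = 43681
Risk premium = EV − CE = 45610 − 43681 = 1929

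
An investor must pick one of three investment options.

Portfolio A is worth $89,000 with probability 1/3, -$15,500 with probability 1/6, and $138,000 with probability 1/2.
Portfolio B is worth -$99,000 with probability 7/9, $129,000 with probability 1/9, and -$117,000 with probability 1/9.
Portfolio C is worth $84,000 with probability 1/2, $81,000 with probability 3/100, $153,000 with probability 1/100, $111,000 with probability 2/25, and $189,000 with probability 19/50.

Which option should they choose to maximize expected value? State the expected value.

Portfolio C ($126,660)

Portfolio A = 1/3 × 89000 + 1/6 × (-15500) + 1/2 × 138000 = 29666.6667 − 2583.3333 + 69000 = 96083.3333
Portfolio B = 7/9 × (-99000) + 1/9 × 129000 + 1/9 × (-117000) = -77000 + 14333.3333 − 13000 = -75666.6667
Portfolio C = 1/2 × 84000 + 3/100 × 81000 + 1/100 × 153000 + 2/25 × 111000 + 19/50 × 189000 = 42000 + 2430 + 1530 + 8880 + 71820 = 126660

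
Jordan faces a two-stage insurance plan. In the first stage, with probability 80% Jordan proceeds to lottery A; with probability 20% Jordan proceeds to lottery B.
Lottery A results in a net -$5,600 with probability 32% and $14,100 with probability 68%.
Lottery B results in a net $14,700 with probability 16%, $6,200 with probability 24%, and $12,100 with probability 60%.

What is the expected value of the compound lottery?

EV(A) = 0.32 × (-5600) + 0.68 × 14100 = -1792 + 9588 = 7796
EV(B) = 0.16 × 14700 + 0.24 × 6200 + 0.6 × 12100 = 2352 + 1488 + 7260 = 11100
Overall = 0.8 × 7796 + 0.2 × 11100 = 6236.8 + 2220 = 8456.8

$8,456.80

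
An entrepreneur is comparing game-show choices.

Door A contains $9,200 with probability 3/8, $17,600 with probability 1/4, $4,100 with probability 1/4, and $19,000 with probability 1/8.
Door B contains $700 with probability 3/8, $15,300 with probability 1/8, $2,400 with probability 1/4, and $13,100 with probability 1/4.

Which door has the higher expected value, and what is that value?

Door A ($11,250)

Door A = 3/8 × 9200 + 1/4 × 17600 + 1/4 × 4100 + 1/8 × 19000 = 3450 + 4400 + 1025 + 2375 = 11250
Door B = 3/8 × 700 + 1/8 × 15300 + 1/4 × 2400 + 1/4 × 13100 = 262.5 + 1912.5 + 600 + 3275 = 6050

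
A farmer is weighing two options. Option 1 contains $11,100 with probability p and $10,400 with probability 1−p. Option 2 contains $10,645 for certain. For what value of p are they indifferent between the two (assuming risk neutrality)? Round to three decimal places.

p·11100 + (1−p)·10400 = 10645
700p + 10400 = 10645
p = (10645 − 10400) / 700

p = 0.350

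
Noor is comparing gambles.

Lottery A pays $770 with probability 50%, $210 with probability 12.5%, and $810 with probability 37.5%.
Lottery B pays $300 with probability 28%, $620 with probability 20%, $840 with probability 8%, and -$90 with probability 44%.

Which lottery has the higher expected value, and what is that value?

Lottery A ($715)

Lottery A = 0.5 × 770 + 0.125 × 210 + 0.375 × 810 = 385 + 26.25 + 303.75 = 715
Lottery B = 0.28 × 300 + 0.2 × 620 + 0.08 × 840 + 0.44 × (-90) = 84 + 124 + 67.2 − 39.6 = 235.6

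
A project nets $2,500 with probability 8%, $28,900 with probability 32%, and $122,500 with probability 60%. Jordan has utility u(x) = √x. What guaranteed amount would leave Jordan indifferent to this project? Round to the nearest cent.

E[u] = 0.08·√2500 + 0.32·√28900 + 0.6·√122500 = 0.08·50 + 0.32·170 + 0.6·350 = 268.4
CE = (268.4)² = 72038.56

$72,038.56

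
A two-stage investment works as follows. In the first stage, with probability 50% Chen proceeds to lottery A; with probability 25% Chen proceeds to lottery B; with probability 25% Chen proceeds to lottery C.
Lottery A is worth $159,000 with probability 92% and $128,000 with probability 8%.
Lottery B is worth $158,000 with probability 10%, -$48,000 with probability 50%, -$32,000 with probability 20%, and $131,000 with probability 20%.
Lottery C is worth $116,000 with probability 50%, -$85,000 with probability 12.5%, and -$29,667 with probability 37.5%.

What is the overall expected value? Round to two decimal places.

$90,222.47

EV(A) = 0.92 × 159000 + 0.08 × 128000 = 146280 + 10240 = 156520
EV(B) = 0.1 × 158000 + 0.5 × (-48000) + 0.2 × (-32000) + 0.2 × 131000 = 15800 − 24000 − 6400 + 26200 = 11600
EV(C) = 0.5 × 116000 + 0.125 × (-85000) + 0.375 × (-29667) = 58000 − 10625 − 11125.125 = 36249.875
Overall = 0.5 × 156520 + 0.25 × 11600 + 0.25 × 36249.875 = 78260 + 2900 + 9062.46875 = 90222.46875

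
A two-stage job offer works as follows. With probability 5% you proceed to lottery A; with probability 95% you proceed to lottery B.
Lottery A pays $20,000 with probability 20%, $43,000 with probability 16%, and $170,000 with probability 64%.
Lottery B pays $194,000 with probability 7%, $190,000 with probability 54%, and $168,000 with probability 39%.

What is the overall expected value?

$178,599

EV(A) = 0.2 × 20000 + 0.16 × 43000 + 0.64 × 170000 = 4000 + 6880 + 108800 = 119680
EV(B) = 0.07 × 194000 + 0.54 × 190000 + 0.39 × 168000 = 13580 + 102600 + 65520 = 181700
Overall = 0.05 × 119680 + 0.95 × 181700 = 5984 + 172615 = 178599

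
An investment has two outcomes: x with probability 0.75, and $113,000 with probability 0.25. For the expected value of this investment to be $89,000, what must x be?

x = $81,000

0.75·x + 0.25·113000 = 89000
0.75·x = 89000 − 28250 = 60750
x = 60750 / 0.75 = 81000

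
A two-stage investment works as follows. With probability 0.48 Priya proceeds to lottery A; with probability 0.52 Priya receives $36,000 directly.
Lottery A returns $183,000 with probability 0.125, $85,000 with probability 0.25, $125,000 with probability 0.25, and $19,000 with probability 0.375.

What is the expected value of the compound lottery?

$58,320

EV(A) = 0.125 × 183000 + 0.25 × 85000 + 0.25 × 125000 + 0.375 × 19000 = 22875 + 21250 + 31250 + 7125 = 82500
Branch B: 36000 (certain)
Overall = 0.48 × 82500 + 0.52 × 36000 = 39600 + 18720 = 58320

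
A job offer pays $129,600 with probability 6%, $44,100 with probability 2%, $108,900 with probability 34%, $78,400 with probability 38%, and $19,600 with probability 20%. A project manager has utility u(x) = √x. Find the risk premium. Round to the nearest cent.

$5,194.24

E[u] = 0.06·√129600 + 0.02·√44100 + 0.34·√108900 + 0.38·√78400 + 0.2·√19600 = 0.06·360 + 0.02·210 + 0.34·330 + 0.38·280 + 0.2·140 = 272.4
CE = (272.4)² = 74201.76
Risk premium = EV − CE = 79396 − 74201.76 = 5194.24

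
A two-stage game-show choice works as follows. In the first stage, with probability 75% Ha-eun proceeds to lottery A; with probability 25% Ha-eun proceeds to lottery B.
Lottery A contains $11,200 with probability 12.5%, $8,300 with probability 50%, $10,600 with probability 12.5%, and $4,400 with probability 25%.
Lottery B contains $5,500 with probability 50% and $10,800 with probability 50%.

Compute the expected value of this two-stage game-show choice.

EV(A) = 0.125 × 11200 + 0.5 × 8300 + 0.125 × 10600 + 0.25 × 4400 = 1400 + 4150 + 1325 + 1100 = 7975
EV(B) = 0.5 × 5500 + 0.5 × 10800 = 2750 + 5400 = 8150
Overall = 0.75 × 7975 + 0.25 × 8150 = 5981.25 + 2037.5 = 8018.75

$8,018.75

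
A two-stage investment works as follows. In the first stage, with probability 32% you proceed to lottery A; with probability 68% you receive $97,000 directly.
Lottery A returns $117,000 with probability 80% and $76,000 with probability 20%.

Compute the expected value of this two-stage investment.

EV(A) = 0.8 × 117000 + 0.2 × 76000 = 93600 + 15200 = 108800
Branch B: 97000 (certain)
Overall = 0.32 × 108800 + 0.68 × 97000 = 34816 + 65960 = 100776

$100,776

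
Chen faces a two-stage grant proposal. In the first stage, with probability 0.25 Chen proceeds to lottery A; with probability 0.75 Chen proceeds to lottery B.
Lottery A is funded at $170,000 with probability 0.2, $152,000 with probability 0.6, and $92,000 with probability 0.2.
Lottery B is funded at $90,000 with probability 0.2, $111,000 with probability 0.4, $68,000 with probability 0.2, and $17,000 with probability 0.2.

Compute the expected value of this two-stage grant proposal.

$95,450

EV(A) = 0.2 × 170000 + 0.6 × 152000 + 0.2 × 92000 = 34000 + 91200 + 18400 = 143600
EV(B) = 0.2 × 90000 + 0.4 × 111000 + 0.2 × 68000 + 0.2 × 17000 = 18000 + 44400 + 13600 + 3400 = 79400
Overall = 0.25 × 143600 + 0.75 × 79400 = 35900 + 59550 = 95450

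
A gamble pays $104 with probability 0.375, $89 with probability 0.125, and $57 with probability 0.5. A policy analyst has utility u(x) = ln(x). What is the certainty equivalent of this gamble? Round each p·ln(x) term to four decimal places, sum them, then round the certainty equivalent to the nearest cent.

E[u] = 0.375·ln(104) + 0.125·ln(89) + 0.5·ln(57) = 1.7416 + 0.5611 + 2.0215 = 4.3242
CE = e^4.3242 ≈ 75.51

$75.51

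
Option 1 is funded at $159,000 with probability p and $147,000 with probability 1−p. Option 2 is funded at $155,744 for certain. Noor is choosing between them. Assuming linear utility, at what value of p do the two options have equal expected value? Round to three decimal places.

p = 0.729

p·159000 + (1−p)·147000 = 155744
12000p + 147000 = 155744
p = (155744 − 147000) / 12000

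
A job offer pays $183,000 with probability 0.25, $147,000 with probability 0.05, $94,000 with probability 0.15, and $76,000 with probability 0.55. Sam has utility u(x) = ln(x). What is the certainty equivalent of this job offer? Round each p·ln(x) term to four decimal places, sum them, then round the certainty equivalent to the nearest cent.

E[u] = 0.25·ln(183000) + 0.05·ln(147000) + 0.15·ln(94000) + 0.55·ln(76000) = 3.0293 + 0.5949 + 1.7177 + 6.1812 = 11.5231
CE = e^11.5231 ≈ 101022.65

$101,022.65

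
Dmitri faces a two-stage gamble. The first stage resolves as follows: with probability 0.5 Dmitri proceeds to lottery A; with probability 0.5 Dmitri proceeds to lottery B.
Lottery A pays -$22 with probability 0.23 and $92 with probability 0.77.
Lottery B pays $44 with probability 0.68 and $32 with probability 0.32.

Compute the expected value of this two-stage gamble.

$52.97

EV(A) = 0.23 × (-22) + 0.77 × 92 = -5.06 + 70.84 = 65.78
EV(B) = 0.68 × 44 + 0.32 × 32 = 29.92 + 10.24 = 40.16
Overall = 0.5 × 65.78 + 0.5 × 40.16 = 32.89 + 20.08 = 52.97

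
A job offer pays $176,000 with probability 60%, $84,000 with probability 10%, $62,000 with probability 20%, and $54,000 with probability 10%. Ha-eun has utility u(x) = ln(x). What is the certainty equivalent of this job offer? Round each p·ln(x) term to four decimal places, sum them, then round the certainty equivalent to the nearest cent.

$117,889.14

E[u] = 0.6·ln(176000) + 0.1·ln(84000) + 0.2·ln(62000) + 0.1·ln(54000) = 7.2469 + 1.1339 + 2.2070 + 1.0897 = 11.6775
CE = e^11.6775 ≈ 117889.14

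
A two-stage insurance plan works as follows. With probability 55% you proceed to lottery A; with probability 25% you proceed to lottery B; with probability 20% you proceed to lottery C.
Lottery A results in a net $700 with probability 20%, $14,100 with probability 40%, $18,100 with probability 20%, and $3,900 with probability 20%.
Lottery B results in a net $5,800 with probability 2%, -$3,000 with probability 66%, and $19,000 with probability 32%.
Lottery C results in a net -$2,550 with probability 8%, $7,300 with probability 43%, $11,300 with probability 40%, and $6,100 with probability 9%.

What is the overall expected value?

$8,253.80

EV(A) = 0.2 × 700 + 0.4 × 14100 + 0.2 × 18100 + 0.2 × 3900 = 140 + 5640 + 3620 + 780 = 10180
EV(B) = 0.02 × 5800 + 0.66 × (-3000) + 0.32 × 19000 = 116 − 1980 + 6080 = 4216
EV(C) = 0.08 × (-2550) + 0.43 × 7300 + 0.4 × 11300 + 0.09 × 6100 = -204 + 3139 + 4520 + 549 = 8004
Overall = 0.55 × 10180 + 0.25 × 4216 + 0.2 × 8004 = 5599 + 1054 + 1600.8 = 8253.8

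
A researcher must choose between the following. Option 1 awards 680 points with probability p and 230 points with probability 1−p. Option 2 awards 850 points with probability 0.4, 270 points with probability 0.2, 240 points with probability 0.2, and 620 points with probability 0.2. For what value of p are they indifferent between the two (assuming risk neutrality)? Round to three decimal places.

p = 0.747

EV(Option 2) = 0.4 × 850 + 0.2 × 270 + 0.2 × 240 + 0.2 × 620 = 340 + 54 + 48 + 124 = 566
p·680 + (1−p)·230 = 566
450p + 230 = 566
p = (566 − 230) / 450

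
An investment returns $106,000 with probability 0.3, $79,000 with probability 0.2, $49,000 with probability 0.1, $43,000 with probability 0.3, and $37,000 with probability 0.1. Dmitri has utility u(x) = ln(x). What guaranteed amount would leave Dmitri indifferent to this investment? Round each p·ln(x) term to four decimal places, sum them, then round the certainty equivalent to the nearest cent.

E[u] = 0.3·ln(106000) + 0.2·ln(79000) + 0.1·ln(49000) + 0.3·ln(43000) + 0.1·ln(37000) = 3.4714 + 2.2554 + 1.0800 + 3.2007 + 1.0519 = 11.0594
CE = e^11.0594 ≈ 63538.42

$63,538.42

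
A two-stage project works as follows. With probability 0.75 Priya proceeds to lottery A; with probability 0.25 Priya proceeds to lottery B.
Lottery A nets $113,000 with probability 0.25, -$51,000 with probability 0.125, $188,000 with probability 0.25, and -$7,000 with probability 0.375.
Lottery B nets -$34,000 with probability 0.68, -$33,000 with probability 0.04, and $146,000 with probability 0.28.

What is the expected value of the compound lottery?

EV(A) = 0.25 × 113000 + 0.125 × (-51000) + 0.25 × 188000 + 0.375 × (-7000) = 28250 − 6375 + 47000 − 2625 = 66250
EV(B) = 0.68 × (-34000) + 0.04 × (-33000) + 0.28 × 146000 = -23120 − 1320 + 40880 = 16440
Overall = 0.75 × 66250 + 0.25 × 16440 = 49687.5 + 4110 = 53797.5

$53,797.50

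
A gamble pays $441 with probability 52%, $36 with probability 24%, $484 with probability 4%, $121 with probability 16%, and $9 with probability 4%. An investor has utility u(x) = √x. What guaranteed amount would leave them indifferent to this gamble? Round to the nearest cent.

E[u] = 0.52·√441 + 0.24·√36 + 0.04·√484 + 0.16·√121 + 0.04·√9 = 0.52·21 + 0.24·6 + 0.04·22 + 0.16·11 + 0.04·3 = 15.12
CE = (15.12)² = 228.6144

$228.61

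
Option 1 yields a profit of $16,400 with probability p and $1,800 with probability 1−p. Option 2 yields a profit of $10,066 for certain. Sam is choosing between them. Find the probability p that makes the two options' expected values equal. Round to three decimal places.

p·16400 + (1−p)·1800 = 10066
14600p + 1800 = 10066
p = (10066 − 1800) / 14600

p = 0.566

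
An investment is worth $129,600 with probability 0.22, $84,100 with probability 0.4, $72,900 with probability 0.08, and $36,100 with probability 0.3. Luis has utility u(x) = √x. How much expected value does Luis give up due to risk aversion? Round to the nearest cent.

$3,847.56

E[u] = 0.22·√129600 + 0.4·√84100 + 0.08·√72900 + 0.3·√36100 = 0.22·360 + 0.4·290 + 0.08·270 + 0.3·190 = 273.8
CE = (273.8)² = 74966.44
Risk premium = EV − CE = 78814 − 74966.44 = 3847.56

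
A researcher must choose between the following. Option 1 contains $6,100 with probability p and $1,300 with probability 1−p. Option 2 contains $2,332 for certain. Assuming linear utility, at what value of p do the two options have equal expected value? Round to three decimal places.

p = 0.215

p·6100 + (1−p)·1300 = 2332
4800p + 1300 = 2332
p = (2332 − 1300) / 4800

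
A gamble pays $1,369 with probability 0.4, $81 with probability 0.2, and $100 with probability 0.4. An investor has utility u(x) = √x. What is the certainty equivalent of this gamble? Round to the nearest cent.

$424.36

E[u] = 0.4·√1369 + 0.2·√81 + 0.4·√100 = 0.4·37 + 0.2·9 + 0.4·10 = 20.6
CE = (20.6)² = 424.36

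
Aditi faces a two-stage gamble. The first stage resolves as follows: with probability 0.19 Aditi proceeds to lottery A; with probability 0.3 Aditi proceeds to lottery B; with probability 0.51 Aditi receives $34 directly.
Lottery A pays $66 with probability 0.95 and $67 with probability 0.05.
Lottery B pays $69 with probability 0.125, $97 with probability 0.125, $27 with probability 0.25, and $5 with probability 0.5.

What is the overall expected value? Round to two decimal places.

$38.89

EV(A) = 0.95 × 66 + 0.05 × 67 = 62.7 + 3.35 = 66.05
EV(B) = 0.125 × 69 + 0.125 × 97 + 0.25 × 27 + 0.5 × 5 = 8.625 + 12.125 + 6.75 + 2.5 = 30
Branch C: 34 (certain)
Overall = 0.19 × 66.05 + 0.3 × 30 + 0.51 × 34 = 12.5495 + 9 + 17.34 = 38.8895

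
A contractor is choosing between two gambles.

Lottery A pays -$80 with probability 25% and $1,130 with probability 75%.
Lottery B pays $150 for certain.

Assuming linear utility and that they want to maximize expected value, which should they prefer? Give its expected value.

Lottery A = 0.25 × (-80) + 0.75 × 1130 = -20 + 847.5 = 827.5
Lottery B: 150 (certain)

Lottery A ($827.50)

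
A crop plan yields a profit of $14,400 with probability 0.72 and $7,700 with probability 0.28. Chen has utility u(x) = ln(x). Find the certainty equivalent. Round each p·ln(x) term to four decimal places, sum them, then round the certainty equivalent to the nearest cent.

E[u] = 0.72·ln(14400) + 0.28·ln(7700) = 6.8940 + 2.5057 = 9.3997
CE = e^9.3997 ≈ 12084.75

$12,084.75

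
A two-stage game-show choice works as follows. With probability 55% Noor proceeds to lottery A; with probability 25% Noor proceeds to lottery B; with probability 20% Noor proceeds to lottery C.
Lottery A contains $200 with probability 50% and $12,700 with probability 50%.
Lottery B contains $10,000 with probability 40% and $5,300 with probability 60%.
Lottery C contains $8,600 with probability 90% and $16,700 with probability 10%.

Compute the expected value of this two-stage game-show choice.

EV(A) = 0.5 × 200 + 0.5 × 12700 = 100 + 6350 = 6450
EV(B) = 0.4 × 10000 + 0.6 × 5300 = 4000 + 3180 = 7180
EV(C) = 0.9 × 8600 + 0.1 × 16700 = 7740 + 1670 = 9410
Overall = 0.55 × 6450 + 0.25 × 7180 + 0.2 × 9410 = 3547.5 + 1795 + 1882 = 7224.5

$7,224.50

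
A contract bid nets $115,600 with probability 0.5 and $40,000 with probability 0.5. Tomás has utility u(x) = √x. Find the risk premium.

$4,900

E[u] = 0.5·√115600 + 0.5·√40000 = 0.5·340 + 0.5·200 = 270
CE = (270)² = 72900
Risk premium = EV − CE = 77800 − 72900 = 4900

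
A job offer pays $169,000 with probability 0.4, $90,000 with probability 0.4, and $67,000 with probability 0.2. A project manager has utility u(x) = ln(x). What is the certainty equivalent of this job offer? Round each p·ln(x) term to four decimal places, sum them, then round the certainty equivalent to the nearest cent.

E[u] = 0.4·ln(169000) + 0.4·ln(90000) + 0.2·ln(67000) = 4.8151 + 4.5630 + 2.2225 = 11.6006
CE = e^11.6006 ≈ 109163.28

$109,163.28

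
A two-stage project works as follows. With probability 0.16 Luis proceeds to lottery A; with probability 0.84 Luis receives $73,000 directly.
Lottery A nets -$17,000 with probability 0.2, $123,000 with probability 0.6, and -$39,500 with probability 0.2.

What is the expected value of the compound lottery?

EV(A) = 0.2 × (-17000) + 0.6 × 123000 + 0.2 × (-39500) = -3400 + 73800 − 7900 = 62500
Branch B: 73000 (certain)
Overall = 0.16 × 62500 + 0.84 × 73000 = 10000 + 61320 = 71320

$71,320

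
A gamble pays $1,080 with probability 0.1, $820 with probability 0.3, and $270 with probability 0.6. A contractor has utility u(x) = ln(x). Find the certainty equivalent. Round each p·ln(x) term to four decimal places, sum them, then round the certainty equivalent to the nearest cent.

$432.85

E[u] = 0.1·ln(1080) + 0.3·ln(820) + 0.6·ln(270) = 0.6985 + 2.0128 + 3.3591 = 6.0704
CE = e^6.0704 ≈ 432.85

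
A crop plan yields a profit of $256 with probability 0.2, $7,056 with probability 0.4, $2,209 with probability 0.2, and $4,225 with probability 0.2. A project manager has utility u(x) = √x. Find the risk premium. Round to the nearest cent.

$655.76

E[u] = 0.2·√256 + 0.4·√7056 + 0.2·√2209 + 0.2·√4225 = 0.2·16 + 0.4·84 + 0.2·47 + 0.2·65 = 59.2
CE = (59.2)² = 3504.64
Risk premium = EV − CE = 4160.4 − 3504.64 = 655.76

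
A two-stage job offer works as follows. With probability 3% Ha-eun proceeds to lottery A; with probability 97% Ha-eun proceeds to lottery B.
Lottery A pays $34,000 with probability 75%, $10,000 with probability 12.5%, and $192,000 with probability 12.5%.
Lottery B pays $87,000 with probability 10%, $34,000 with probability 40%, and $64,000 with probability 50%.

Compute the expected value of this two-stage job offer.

$54,193.50

EV(A) = 0.75 × 34000 + 0.125 × 10000 + 0.125 × 192000 = 25500 + 1250 + 24000 = 50750
EV(B) = 0.1 × 87000 + 0.4 × 34000 + 0.5 × 64000 = 8700 + 13600 + 32000 = 54300
Overall = 0.03 × 50750 + 0.97 × 54300 = 1522.5 + 52671 = 54193.5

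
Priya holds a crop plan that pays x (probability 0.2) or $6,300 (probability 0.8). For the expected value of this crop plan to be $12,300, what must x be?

x = $36,300

0.2·x + 0.8·6300 = 12300
0.2·x = 12300 − 5040 = 7260
x = 7260 / 0.2 = 36300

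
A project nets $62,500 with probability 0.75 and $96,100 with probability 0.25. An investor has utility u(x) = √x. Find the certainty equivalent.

$70,225

E[u] = 0.75·√62500 + 0.25·√96100 = 0.75·250 + 0.25·310 = 265
CE = (265)² = 70225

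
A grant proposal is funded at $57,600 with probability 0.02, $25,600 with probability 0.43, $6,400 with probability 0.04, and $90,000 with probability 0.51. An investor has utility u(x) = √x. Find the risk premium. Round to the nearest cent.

E[u] = 0.02·√57600 + 0.43·√25600 + 0.04·√6400 + 0.51·√90000 = 0.02·240 + 0.43·160 + 0.04·80 + 0.51·300 = 229.8
CE = (229.8)² = 52808.04
Risk premium = EV − CE = 58316 − 52808.04 = 5507.96

$5,507.96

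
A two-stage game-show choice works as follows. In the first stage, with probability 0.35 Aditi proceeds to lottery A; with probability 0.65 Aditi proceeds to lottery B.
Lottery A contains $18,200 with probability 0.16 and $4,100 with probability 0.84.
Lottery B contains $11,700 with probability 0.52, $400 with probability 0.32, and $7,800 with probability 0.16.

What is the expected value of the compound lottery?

$7,073.60

EV(A) = 0.16 × 18200 + 0.84 × 4100 = 2912 + 3444 = 6356
EV(B) = 0.52 × 11700 + 0.32 × 400 + 0.16 × 7800 = 6084 + 128 + 1248 = 7460
Overall = 0.35 × 6356 + 0.65 × 7460 = 2224.6 + 4849 = 7073.6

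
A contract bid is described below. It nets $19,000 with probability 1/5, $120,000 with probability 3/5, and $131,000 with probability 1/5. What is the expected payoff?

$102,000

EV = 1/5 × 19000 + 3/5 × 120000 + 1/5 × 131000 = 3800 + 72000 + 26200 = 102000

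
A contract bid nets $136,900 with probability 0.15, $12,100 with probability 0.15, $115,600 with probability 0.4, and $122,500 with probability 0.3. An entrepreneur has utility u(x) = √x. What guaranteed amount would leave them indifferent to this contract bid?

$97,969

E[u] = 0.15·√136900 + 0.15·√12100 + 0.4·√115600 + 0.3·√122500 = 0.15·370 + 0.15·110 + 0.4·340 + 0.3·350 = 313
CE = (313)² = 97969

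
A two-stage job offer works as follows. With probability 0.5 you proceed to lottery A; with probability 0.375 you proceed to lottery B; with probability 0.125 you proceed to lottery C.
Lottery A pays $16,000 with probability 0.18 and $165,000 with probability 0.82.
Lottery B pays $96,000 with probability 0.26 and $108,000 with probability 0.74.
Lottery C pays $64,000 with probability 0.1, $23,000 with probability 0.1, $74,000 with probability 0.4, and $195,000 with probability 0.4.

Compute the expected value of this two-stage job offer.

$122,957.50

EV(A) = 0.18 × 16000 + 0.82 × 165000 = 2880 + 135300 = 138180
EV(B) = 0.26 × 96000 + 0.74 × 108000 = 24960 + 79920 = 104880
EV(C) = 0.1 × 64000 + 0.1 × 23000 + 0.4 × 74000 + 0.4 × 195000 = 6400 + 2300 + 29600 + 78000 = 116300
Overall = 0.5 × 138180 + 0.375 × 104880 + 0.125 × 116300 = 69090 + 39330 + 14537.5 = 122957.5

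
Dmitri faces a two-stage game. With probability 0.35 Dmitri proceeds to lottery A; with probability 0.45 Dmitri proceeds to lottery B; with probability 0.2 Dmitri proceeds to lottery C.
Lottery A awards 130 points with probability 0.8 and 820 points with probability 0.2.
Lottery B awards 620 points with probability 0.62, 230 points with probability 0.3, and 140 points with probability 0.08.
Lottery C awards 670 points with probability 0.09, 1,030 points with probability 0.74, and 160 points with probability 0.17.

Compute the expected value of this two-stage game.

EV(A) = 0.8 × 130 + 0.2 × 820 = 104 + 164 = 268
EV(B) = 0.62 × 620 + 0.3 × 230 + 0.08 × 140 = 384.4 + 69 + 11.2 = 464.6
EV(C) = 0.09 × 670 + 0.74 × 1030 + 0.17 × 160 = 60.3 + 762.2 + 27.2 = 849.7
Overall = 0.35 × 268 + 0.45 × 464.6 + 0.2 × 849.7 = 93.8 + 209.07 + 169.94 = 472.81

472.81 points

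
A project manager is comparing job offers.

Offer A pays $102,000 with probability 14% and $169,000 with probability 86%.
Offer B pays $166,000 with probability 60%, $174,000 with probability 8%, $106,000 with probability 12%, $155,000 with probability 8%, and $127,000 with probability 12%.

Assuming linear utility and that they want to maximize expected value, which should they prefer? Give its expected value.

Offer A = 0.14 × 102000 + 0.86 × 169000 = 14280 + 145340 = 159620
Offer B = 0.6 × 166000 + 0.08 × 174000 + 0.12 × 106000 + 0.08 × 155000 + 0.12 × 127000 = 99600 + 13920 + 12720 + 12400 + 15240 = 153880

Offer A ($159,620)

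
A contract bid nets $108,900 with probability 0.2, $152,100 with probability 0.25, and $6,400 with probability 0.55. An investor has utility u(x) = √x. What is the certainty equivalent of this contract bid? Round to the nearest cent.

E[u] = 0.2·√108900 + 0.25·√152100 + 0.55·√6400 = 0.2·330 + 0.25·390 + 0.55·80 = 207.5
CE = (207.5)² = 43056.25

$43,056.25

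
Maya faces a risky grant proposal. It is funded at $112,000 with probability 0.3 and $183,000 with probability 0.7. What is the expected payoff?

$161,700

EV = 0.3 × 112000 + 0.7 × 183000 = 33600 + 128100 = 161700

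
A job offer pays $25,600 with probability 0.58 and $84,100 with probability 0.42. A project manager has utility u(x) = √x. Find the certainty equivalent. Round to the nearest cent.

$46,053.16

E[u] = 0.58·√25600 + 0.42·√84100 = 0.58·160 + 0.42·290 = 214.6
CE = (214.6)² = 46053.16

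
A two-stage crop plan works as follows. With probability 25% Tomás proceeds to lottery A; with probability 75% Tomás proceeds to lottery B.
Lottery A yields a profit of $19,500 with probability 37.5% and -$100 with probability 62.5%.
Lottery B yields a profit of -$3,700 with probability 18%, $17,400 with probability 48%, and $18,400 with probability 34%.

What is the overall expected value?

EV(A) = 0.375 × 19500 + 0.625 × (-100) = 7312.5 − 62.5 = 7250
EV(B) = 0.18 × (-3700) + 0.48 × 17400 + 0.34 × 18400 = -666 + 8352 + 6256 = 13942
Overall = 0.25 × 7250 + 0.75 × 13942 = 1812.5 + 10456.5 = 12269

$12,269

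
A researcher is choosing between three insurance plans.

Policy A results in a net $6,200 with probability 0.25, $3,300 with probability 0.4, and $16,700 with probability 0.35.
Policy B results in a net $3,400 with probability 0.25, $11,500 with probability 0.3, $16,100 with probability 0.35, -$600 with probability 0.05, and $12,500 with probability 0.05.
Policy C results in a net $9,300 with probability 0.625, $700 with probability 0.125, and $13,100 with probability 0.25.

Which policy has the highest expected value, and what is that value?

Policy B ($10,530)

Policy A = 0.25 × 6200 + 0.4 × 3300 + 0.35 × 16700 = 1550 + 1320 + 5845 = 8715
Policy B = 0.25 × 3400 + 0.3 × 11500 + 0.35 × 16100 + 0.05 × (-600) + 0.05 × 12500 = 850 + 3450 + 5635 − 30 + 625 = 10530
Policy C = 0.625 × 9300 + 0.125 × 700 + 0.25 × 13100 = 5812.5 + 87.5 + 3275 = 9175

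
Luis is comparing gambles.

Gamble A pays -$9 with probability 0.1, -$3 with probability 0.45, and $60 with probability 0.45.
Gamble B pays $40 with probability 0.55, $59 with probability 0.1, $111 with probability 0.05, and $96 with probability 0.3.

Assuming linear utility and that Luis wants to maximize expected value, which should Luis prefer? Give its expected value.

Gamble A = 0.1 × (-9) + 0.45 × (-3) + 0.45 × 60 = -0.9 − 1.35 + 27 = 24.75
Gamble B = 0.55 × 40 + 0.1 × 59 + 0.05 × 111 + 0.3 × 96 = 22 + 5.9 + 5.55 + 28.8 = 62.25

Gamble B ($62.25)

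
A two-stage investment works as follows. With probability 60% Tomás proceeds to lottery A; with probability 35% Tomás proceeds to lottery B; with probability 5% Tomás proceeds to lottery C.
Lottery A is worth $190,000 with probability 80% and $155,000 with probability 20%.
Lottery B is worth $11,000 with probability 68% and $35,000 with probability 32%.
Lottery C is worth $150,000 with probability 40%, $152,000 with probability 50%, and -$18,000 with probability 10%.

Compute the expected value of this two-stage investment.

$123,048

EV(A) = 0.8 × 190000 + 0.2 × 155000 = 152000 + 31000 = 183000
EV(B) = 0.68 × 11000 + 0.32 × 35000 = 7480 + 11200 = 18680
EV(C) = 0.4 × 150000 + 0.5 × 152000 + 0.1 × (-18000) = 60000 + 76000 − 1800 = 134200
Overall = 0.6 × 183000 + 0.35 × 18680 + 0.05 × 134200 = 109800 + 6538 + 6710 = 123048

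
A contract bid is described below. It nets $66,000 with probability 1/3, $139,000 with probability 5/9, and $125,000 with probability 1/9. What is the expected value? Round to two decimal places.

EV = 1/3 × 66000 + 5/9 × 139000 + 1/9 × 125000 = 22000 + 77222.2222 + 13888.8889 = 113111.1111

$113,111.11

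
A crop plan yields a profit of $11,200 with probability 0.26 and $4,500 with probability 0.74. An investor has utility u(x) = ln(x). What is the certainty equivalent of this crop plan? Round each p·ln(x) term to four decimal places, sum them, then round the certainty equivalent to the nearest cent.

$5,704.44

E[u] = 0.26·ln(11200) + 0.74·ln(4500) = 2.4242 + 6.2248 = 8.6490
CE = e^8.6490 ≈ 5704.44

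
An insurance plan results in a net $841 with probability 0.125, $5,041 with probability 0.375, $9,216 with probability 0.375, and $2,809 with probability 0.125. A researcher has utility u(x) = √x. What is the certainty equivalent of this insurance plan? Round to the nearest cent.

$5,310.77

E[u] = 0.125·√841 + 0.375·√5041 + 0.375·√9216 + 0.125·√2809 = 0.125·29 + 0.375·71 + 0.375·96 + 0.125·53 = 72.875
CE = (72.875)² = 5310.765625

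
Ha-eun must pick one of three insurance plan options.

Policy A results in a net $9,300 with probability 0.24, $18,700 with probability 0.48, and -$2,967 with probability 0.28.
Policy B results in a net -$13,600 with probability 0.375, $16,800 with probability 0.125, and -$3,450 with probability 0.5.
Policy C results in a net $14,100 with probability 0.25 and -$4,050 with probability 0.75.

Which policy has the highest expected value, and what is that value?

Policy A ($10,377.24)

Policy A = 0.24 × 9300 + 0.48 × 18700 + 0.28 × (-2967) = 2232 + 8976 − 830.76 = 10377.24
Policy B = 0.375 × (-13600) + 0.125 × 16800 + 0.5 × (-3450) = -5100 + 2100 − 1725 = -4725
Policy C = 0.25 × 14100 + 0.75 × (-4050) = 3525 − 3037.5 = 487.5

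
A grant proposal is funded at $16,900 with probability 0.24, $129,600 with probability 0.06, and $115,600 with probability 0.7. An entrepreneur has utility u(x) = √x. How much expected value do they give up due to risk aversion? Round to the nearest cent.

$8,187.36

E[u] = 0.24·√16900 + 0.06·√129600 + 0.7·√115600 = 0.24·130 + 0.06·360 + 0.7·340 = 290.8
CE = (290.8)² = 84564.64
Risk premium = EV − CE = 92752 − 84564.64 = 8187.36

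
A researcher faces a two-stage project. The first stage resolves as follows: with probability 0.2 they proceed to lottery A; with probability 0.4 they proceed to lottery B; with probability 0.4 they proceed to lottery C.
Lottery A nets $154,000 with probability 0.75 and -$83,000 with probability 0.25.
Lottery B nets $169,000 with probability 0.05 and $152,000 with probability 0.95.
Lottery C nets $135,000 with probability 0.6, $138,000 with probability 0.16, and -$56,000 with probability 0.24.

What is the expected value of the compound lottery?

EV(A) = 0.75 × 154000 + 0.25 × (-83000) = 115500 − 20750 = 94750
EV(B) = 0.05 × 169000 + 0.95 × 152000 = 8450 + 144400 = 152850
EV(C) = 0.6 × 135000 + 0.16 × 138000 + 0.24 × (-56000) = 81000 + 22080 − 13440 = 89640
Overall = 0.2 × 94750 + 0.4 × 152850 + 0.4 × 89640 = 18950 + 61140 + 35856 = 115946

$115,946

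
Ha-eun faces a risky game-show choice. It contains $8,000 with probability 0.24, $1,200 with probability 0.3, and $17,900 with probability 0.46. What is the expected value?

$10,514

EV = 0.24 × 8000 + 0.3 × 1200 + 0.46 × 17900 = 1920 + 360 + 8234 = 10514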